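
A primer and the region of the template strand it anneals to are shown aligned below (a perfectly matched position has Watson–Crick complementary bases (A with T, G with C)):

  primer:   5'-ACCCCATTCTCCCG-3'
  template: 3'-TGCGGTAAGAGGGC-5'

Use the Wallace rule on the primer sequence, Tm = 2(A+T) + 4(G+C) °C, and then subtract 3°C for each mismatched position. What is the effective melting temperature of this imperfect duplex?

43°C

Primer base counts: A=2, T=3, G=1, C=8 → A+T=5, G+C=9
Perfect-match Tm = 2(5) + 4(9) = 10 + 36 = 46°C
Mismatches (positions where the bases are not complementary): 1 (at position 3)
Effective Tm = 46 − 1×3 = 46 − 3 = 43°C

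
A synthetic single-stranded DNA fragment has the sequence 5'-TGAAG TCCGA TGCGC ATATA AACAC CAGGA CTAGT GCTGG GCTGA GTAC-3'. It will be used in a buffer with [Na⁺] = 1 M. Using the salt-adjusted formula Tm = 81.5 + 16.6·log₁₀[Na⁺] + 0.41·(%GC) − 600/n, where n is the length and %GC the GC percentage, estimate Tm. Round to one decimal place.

90.2°C

Length n = 49. T=10, A=14, G=14, C=11
G+C = 25, so %GC = 25/49 × 100 = 51.02%
Salt term: 16.6 × (0) = 0
GC term: 0.41 × 51.02 = 20.918; length term: −600/49 = −12.245
Tm = 81.5 + (0) + 20.918 − 12.245 = 90.173 → 90.2°C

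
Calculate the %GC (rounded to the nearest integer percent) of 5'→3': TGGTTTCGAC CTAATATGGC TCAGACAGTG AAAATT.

A=11, C=6, T=11, G=8
G+C = 8 + 6 = 14 out of 36 bases
%GC = 14/36 × 100 = 38.89% ≈ 39%

39%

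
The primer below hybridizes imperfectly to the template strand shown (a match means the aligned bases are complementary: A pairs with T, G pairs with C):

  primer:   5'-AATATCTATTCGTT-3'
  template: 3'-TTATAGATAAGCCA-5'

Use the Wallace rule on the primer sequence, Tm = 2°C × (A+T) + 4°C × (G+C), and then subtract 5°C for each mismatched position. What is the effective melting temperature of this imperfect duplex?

Primer base counts: A=4, T=7, G=1, C=2 → A+T=11, G+C=3
Perfect-match Tm = 2(11) + 4(3) = 22 + 12 = 34°C
Mismatches (positions where the bases are not complementary): 1 (at position 13)
Effective Tm = 34 − 1×5 = 34 − 5 = 29°C

29°C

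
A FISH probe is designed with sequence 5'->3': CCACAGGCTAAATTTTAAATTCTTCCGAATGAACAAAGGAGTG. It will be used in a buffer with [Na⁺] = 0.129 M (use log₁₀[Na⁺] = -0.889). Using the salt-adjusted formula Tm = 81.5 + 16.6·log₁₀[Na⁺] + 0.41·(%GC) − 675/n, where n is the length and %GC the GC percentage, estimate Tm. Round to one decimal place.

Length n = 43. Counting bases: C=8, A=16, G=8, T=11
G+C = 16, so %GC = 16/43 × 100 = 37.209%
Salt term: 16.6 × (-0.889) = -14.757
GC term: 0.41 × 37.209 = 15.256; length term: −675/43 = −15.698
Tm = 81.5 + (-14.757) + 15.256 − 15.698 = 66.301 → 66.3°C

66.3°C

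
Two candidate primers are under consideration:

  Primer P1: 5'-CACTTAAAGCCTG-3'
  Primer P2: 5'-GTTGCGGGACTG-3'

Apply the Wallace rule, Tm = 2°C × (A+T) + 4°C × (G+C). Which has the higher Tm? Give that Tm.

Primer P2, 40°C

Primer P1: A+T=7, G+C=6 → Tm = 2(7)+4(6) = 38°C
Primer P2: A+T=4, G+C=8 → Tm = 2(4)+4(8) = 40°C
38°C vs 40°C → primer P2 is higher.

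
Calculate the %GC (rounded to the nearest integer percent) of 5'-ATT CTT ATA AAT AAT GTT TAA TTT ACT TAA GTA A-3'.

Counting bases: G=2, C=2, A=14, T=16
G+C = 2 + 2 = 4 out of 34 bases
%GC = 4/34 × 100 = 11.76% ≈ 12%

12%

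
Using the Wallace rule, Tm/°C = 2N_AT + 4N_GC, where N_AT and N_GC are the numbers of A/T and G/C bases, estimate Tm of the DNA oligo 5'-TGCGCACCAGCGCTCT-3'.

Base counts: A=2, G=4, C=7, T=3
So N_AT = 5 and N_GC = 11.
Tm = 2×5 + 4×11 = 54°C

54°C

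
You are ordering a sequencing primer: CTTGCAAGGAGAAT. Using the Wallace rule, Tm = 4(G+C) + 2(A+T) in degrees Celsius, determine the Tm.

Counting bases: G=4, A=5, C=2, T=3
AT pairs contribute 8, GC pairs contribute 6.
Tm = 2(8) + 4(6) = 16 + 24 = 40°C

40°C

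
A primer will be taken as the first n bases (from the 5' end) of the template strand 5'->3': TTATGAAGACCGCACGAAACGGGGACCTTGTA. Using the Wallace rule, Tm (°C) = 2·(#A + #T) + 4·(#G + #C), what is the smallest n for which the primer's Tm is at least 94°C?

n = 31

First 30 bases: TTATGAAGACCGCACGAAACGGGGACCTTG → Tm = 92°C (< 94°C)
First 31 bases: TTATGAAGACCGCACGAAACGGGGACCTTGT → Tm = 94°C (≥ 94°C)
Each additional base adds 2°C (A/T) or 4°C (G/C), so Tm is non-decreasing in n; n = 31 is the first length to reach 94°C.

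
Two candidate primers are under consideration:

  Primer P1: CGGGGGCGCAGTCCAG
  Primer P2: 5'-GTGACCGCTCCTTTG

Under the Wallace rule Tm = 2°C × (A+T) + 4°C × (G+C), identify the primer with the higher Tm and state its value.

Primer P1: A+T=3, G+C=13 → Tm = 2(3)+4(13) = 58°C
Primer P2: A+T=6, G+C=9 → Tm = 2(6)+4(9) = 48°C
58°C vs 48°C → primer P1 is higher.

Primer P1, 58°C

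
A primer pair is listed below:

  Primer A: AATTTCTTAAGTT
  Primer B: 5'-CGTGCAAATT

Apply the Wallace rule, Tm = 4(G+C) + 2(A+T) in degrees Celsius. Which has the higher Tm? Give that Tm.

Primer A, 30°C

Primer A: A+T=11, G+C=2 → Tm = 2(11)+4(2) = 30°C
Primer B: A+T=6, G+C=4 → Tm = 2(6)+4(4) = 28°C
30°C vs 28°C → primer A is higher.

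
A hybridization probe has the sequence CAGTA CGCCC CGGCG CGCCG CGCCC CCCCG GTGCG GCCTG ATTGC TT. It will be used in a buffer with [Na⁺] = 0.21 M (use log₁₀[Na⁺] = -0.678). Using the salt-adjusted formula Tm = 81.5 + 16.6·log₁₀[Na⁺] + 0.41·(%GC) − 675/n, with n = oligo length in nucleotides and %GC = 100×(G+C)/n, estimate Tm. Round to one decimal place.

Length n = 47. Scanning the sequence gives T=7, A=3, G=15, C=22.
G+C = 37, so %GC = 37/47 × 100 = 78.723%
Salt term: 16.6 × (-0.678) = -11.255
GC term: 0.41 × 78.723 = 32.276; length term: −675/47 = −14.362
Tm = 81.5 + (-11.255) + 32.276 − 14.362 = 88.159 → 88.2°C

88.2°C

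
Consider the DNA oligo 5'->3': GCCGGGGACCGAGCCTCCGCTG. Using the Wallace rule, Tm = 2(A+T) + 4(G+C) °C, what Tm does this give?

80°C

T=2, C=9, G=9, A=2
AT pairs contribute 4, GC pairs contribute 18.
Tm = 2×4 + 4×18 = 80°C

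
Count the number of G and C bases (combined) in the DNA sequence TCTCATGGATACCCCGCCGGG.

14

Scanning the sequence gives G=6, C=8, T=4, A=3.
G+C = 6 + 8 = 14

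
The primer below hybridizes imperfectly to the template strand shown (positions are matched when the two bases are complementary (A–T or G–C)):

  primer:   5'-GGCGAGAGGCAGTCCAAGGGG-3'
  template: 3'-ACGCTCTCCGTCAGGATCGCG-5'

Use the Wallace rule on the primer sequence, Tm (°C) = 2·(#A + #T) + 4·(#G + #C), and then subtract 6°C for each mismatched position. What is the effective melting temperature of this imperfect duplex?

Primer base counts: A=5, T=1, G=11, C=4 → A+T=6, G+C=15
Perfect-match Tm = 2(6) + 4(15) = 12 + 60 = 72°C
Mismatches (positions where the bases are not complementary): 4 (at positions 1, 16, 19, 21)
Effective Tm = 72 − 4×6 = 72 − 24 = 48°C

48°C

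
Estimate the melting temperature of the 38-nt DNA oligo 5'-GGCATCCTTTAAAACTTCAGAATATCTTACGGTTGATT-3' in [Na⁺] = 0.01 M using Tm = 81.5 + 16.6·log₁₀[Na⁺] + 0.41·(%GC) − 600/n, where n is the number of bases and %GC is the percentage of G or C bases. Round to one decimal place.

46.5°C

Length n = 38. Counting bases: G=6, T=14, C=7, A=11
G+C = 13, so %GC = 13/38 × 100 = 34.211%
Salt term: 16.6 × (-2) = -33.2
GC term: 0.41 × 34.211 = 14.027; length term: −600/38 = −15.789
Tm = 81.5 + (-33.2) + 14.027 − 15.789 = 46.538 → 46.5°C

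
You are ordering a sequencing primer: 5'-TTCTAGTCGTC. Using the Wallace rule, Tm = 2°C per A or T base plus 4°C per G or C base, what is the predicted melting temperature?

32°C

Base counts: G=2, A=1, T=5, C=3
AT pairs contribute 6, GC pairs contribute 5.
Tm = 4·5 + 2·6 = 20 + 12 = 32°C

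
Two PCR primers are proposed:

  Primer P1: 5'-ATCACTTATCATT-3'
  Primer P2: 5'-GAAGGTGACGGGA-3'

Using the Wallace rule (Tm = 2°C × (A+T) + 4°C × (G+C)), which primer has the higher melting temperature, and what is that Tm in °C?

Primer P1: A+T=10, G+C=3 → Tm = 2(10)+4(3) = 32°C
Primer P2: A+T=5, G+C=8 → Tm = 2(5)+4(8) = 42°C
32°C vs 42°C → primer P2 is higher.

Primer P2, 42°C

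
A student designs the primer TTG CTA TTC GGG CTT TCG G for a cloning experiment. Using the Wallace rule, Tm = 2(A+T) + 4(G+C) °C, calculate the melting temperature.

Counting bases: T=8, C=4, A=1, G=6
A+T = 9, G+C = 10
Tm = 2×9 + 4×10 = 58°C

58°C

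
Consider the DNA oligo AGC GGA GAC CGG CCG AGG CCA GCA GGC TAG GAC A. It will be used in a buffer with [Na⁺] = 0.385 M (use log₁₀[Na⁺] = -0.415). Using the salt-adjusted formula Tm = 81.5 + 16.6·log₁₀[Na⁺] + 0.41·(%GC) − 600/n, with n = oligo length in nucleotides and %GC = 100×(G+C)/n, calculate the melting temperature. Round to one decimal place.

85.9°C

Length n = 34. Scanning the sequence gives G=14, C=10, T=1, A=9.
G+C = 24, so %GC = 24/34 × 100 = 70.588%
Salt term: 16.6 × (-0.415) = -6.889
GC term: 0.41 × 70.588 = 28.941; length term: −600/34 = −17.647
Tm = 81.5 + (-6.889) + 28.941 − 17.647 = 85.905 → 85.9°C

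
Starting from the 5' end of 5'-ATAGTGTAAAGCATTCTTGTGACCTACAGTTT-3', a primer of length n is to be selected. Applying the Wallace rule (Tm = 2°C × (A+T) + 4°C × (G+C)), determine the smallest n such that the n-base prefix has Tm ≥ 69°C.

n = 26

First 25 bases: ATAGTGTAAAGCATTCTTGTGACCT → Tm = 68°C (< 69°C)
First 26 bases: ATAGTGTAAAGCATTCTTGTGACCTA → Tm = 70°C (≥ 69°C)
Since every base adds ≥2°C, Tm only increases with n, so the threshold is first crossed at n = 26.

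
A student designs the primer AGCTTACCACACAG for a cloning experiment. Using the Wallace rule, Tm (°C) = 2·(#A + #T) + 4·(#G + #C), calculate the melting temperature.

42°C

A=5, G=2, T=2, C=5
AT pairs contribute 7, GC pairs contribute 7.
Tm = 2×7 + 4×7 = 42°C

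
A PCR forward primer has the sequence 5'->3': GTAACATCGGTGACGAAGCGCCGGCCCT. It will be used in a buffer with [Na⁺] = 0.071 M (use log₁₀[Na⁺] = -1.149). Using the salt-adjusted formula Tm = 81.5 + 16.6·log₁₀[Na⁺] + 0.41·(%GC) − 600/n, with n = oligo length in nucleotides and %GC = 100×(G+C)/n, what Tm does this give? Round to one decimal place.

Length n = 28. Base counts: T=4, G=9, A=6, C=9
G+C = 18, so %GC = 18/28 × 100 = 64.286%
Salt term: 16.6 × (-1.149) = -19.073
GC term: 0.41 × 64.286 = 26.357; length term: −600/28 = −21.429
Tm = 81.5 + (-19.073) + 26.357 − 21.429 = 67.355 → 67.4°C

67.4°C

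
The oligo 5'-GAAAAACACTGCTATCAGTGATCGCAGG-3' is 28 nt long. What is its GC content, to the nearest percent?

Counting bases: T=5, A=10, C=6, G=7
G+C = 7 + 6 = 13 out of 28 bases
%GC = 13/28 × 100 = 46.43% ≈ 46%

46%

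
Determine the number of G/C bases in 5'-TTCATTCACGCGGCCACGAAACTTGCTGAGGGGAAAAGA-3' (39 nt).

Base counts: T=7, G=11, A=12, C=9
Total G or C: 11 + 9 = 20

20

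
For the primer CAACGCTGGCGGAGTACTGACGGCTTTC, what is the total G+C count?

17

C=8, T=6, A=5, G=9
Total G or C: 9 + 8 = 17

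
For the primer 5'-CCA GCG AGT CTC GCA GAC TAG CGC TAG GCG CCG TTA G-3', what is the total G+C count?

24

Base counts: G=12, C=12, T=6, A=7
G+C = 12 + 12 = 24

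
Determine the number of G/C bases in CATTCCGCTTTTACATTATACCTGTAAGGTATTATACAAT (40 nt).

12

Base counts: A=12, C=8, T=16, G=4
G+C = 4 + 8 = 12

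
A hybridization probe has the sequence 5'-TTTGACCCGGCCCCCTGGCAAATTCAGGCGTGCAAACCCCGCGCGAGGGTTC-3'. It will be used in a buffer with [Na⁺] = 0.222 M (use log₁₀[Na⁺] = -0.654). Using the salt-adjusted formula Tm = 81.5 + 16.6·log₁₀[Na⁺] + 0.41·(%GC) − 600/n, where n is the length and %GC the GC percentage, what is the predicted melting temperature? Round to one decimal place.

Length n = 52. Counting bases: T=9, A=9, G=15, C=19
G+C = 34, so %GC = 34/52 × 100 = 65.385%
Salt term: 16.6 × (-0.654) = -10.856
GC term: 0.41 × 65.385 = 26.808; length term: −600/52 = −11.538
Tm = 81.5 + (-10.856) + 26.808 − 11.538 = 85.914 → 85.9°C

85.9°C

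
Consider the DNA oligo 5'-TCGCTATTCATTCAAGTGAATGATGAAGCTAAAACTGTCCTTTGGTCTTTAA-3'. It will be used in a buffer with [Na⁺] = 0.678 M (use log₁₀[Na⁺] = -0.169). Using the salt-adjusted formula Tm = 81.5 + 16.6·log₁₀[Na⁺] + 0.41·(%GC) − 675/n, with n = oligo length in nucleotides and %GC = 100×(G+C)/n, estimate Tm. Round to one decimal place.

Length n = 52. Scanning the sequence gives A=15, C=9, G=9, T=19.
G+C = 18, so %GC = 18/52 × 100 = 34.615%
Salt term: 16.6 × (-0.169) = -2.805
GC term: 0.41 × 34.615 = 14.192; length term: −675/52 = −12.981
Tm = 81.5 + (-2.805) + 14.192 − 12.981 = 79.906 → 79.9°C

79.9°C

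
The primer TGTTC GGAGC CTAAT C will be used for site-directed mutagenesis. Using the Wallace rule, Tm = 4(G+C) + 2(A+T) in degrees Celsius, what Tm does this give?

Scanning the sequence gives A=3, T=5, G=4, C=4.
A+T = 8, G+C = 8
Tm = 2(8) + 4(8) = 16 + 32 = 48°C

48°C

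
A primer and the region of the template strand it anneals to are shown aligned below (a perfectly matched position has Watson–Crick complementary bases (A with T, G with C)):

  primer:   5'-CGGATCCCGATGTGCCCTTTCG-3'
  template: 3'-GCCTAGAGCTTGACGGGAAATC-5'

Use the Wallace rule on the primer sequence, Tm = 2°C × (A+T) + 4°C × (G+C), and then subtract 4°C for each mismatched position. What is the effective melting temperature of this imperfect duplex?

Primer base counts: A=2, T=6, G=6, C=8 → A+T=8, G+C=14
Perfect-match Tm = 2(8) + 4(14) = 16 + 56 = 72°C
Mismatches (positions where the bases are not complementary): 4 (at positions 7, 11, 12, 21)
Effective Tm = 72 − 4×4 = 72 − 16 = 56°C

56°C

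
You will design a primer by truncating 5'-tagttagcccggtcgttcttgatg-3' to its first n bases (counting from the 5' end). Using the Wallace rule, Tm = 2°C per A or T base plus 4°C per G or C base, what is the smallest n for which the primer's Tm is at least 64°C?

First 20 bases: TAGTTAGCCCGGTCGTTCTT → Tm = 60°C (< 64°C)
First 21 bases: TAGTTAGCCCGGTCGTTCTTG → Tm = 64°C (≥ 64°C)
Since every base adds ≥2°C, Tm only increases with n, so the threshold is first crossed at n = 21.

n = 21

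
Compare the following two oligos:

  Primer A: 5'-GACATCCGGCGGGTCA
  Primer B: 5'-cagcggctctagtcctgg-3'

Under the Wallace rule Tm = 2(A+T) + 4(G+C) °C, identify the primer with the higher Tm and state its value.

Primer B, 60°C

Primer A: A+T=5, G+C=11 → Tm = 2(5)+4(11) = 54°C
Primer B: A+T=6, G+C=12 → Tm = 2(6)+4(12) = 60°C
54°C vs 60°C → primer B is higher.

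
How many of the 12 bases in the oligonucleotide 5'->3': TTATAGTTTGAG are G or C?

Scanning the sequence gives G=3, T=6, C=0, A=3.
G+C = 3 + 0 = 3

3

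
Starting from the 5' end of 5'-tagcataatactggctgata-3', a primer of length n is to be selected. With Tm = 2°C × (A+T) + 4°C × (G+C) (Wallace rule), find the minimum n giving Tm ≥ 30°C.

n = 12

First 11 bases: TAGCATAATAC → Tm = 28°C (< 30°C)
First 12 bases: TAGCATAATACT → Tm = 30°C (≥ 30°C)
Each additional base adds 2°C (A/T) or 4°C (G/C), so Tm is non-decreasing in n; n = 12 is the first length to reach 30°C.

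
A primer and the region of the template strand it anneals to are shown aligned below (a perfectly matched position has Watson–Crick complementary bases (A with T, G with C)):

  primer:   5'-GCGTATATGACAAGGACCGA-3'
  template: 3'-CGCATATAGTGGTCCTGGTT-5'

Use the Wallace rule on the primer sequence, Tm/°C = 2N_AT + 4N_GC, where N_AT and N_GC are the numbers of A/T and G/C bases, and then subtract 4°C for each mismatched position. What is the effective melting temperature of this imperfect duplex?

48°C

Primer base counts: A=7, T=3, G=6, C=4 → A+T=10, G+C=10
Perfect-match Tm = 2(10) + 4(10) = 20 + 40 = 60°C
Mismatches (positions where the bases are not complementary): 3 (at positions 9, 12, 19)
Effective Tm = 60 − 3×4 = 60 − 12 = 48°C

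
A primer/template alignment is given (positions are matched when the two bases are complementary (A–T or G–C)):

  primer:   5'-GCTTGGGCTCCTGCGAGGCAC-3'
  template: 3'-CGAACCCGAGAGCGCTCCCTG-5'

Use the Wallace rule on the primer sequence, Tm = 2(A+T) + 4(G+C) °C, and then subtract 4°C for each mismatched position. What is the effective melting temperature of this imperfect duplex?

60°C

Primer base counts: A=2, T=4, G=8, C=7 → A+T=6, G+C=15
Perfect-match Tm = 2(6) + 4(15) = 12 + 60 = 72°C
Mismatches (positions where the bases are not complementary): 3 (at positions 11, 12, 19)
Effective Tm = 72 − 3×4 = 72 − 12 = 60°C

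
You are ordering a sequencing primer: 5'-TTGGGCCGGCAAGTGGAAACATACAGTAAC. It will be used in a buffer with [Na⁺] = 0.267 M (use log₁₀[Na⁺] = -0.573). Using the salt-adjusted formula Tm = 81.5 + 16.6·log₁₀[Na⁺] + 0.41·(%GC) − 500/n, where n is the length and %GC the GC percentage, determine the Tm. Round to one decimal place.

75.8°C

Length n = 30. G=9, C=6, T=5, A=10
G+C = 15, so %GC = 15/30 × 100 = 50%
Salt term: 16.6 × (-0.573) = -9.512
GC term: 0.41 × 50 = 20.5; length term: −500/30 = −16.667
Tm = 81.5 + (-9.512) + 20.5 − 16.667 = 75.821 → 75.8°C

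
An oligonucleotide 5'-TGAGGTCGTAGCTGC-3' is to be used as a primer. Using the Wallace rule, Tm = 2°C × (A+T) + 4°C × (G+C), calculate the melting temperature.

Scanning the sequence gives A=2, T=4, G=6, C=3.
A+T = 6, G+C = 9
Tm = 4·9 + 2·6 = 36 + 12 = 48°C

48°C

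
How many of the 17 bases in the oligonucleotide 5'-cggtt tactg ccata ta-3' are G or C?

7

Base counts: C=4, T=6, A=4, G=3
Total G or C: 3 + 4 = 7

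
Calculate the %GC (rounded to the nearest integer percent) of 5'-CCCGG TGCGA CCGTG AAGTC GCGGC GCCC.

79%

Base counts: T=3, C=12, G=11, A=3
G+C = 11 + 12 = 23 out of 29 bases
%GC = 23/29 × 100 = 79.31% ≈ 79%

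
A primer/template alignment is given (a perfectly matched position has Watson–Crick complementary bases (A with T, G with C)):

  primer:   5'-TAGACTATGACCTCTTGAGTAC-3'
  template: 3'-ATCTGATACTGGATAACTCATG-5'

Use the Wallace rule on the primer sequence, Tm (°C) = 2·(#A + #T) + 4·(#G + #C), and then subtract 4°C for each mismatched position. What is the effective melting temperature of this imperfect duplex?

Primer base counts: A=6, T=7, G=4, C=5 → A+T=13, G+C=9
Perfect-match Tm = 2(13) + 4(9) = 26 + 36 = 62°C
Mismatches (positions where the bases are not complementary): 1 (at position 14)
Effective Tm = 62 − 1×4 = 62 − 4 = 58°C

58°C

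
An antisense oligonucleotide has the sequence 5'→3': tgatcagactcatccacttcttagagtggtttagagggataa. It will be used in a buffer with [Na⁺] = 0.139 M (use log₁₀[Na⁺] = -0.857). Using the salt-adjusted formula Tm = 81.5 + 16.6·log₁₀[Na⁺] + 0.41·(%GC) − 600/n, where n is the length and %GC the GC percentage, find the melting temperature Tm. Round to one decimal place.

Length n = 42. A=12, G=10, T=13, C=7
G+C = 17, so %GC = 17/42 × 100 = 40.476%
Salt term: 16.6 × (-0.857) = -14.226
GC term: 0.41 × 40.476 = 16.595; length term: −600/42 = −14.286
Tm = 81.5 + (-14.226) + 16.595 − 14.286 = 69.583 → 69.6°C

69.6°C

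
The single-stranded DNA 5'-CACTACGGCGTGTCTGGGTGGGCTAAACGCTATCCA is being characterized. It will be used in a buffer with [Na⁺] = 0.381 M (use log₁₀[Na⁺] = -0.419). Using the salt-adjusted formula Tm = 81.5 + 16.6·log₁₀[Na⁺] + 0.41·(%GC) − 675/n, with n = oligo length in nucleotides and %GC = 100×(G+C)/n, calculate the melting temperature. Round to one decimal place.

79.7°C

Length n = 36. Base counts: G=11, T=8, C=10, A=7
G+C = 21, so %GC = 21/36 × 100 = 58.333%
Salt term: 16.6 × (-0.419) = -6.955
GC term: 0.41 × 58.333 = 23.917; length term: −675/36 = −18.75
Tm = 81.5 + (-6.955) + 23.917 − 18.75 = 79.712 → 79.7°C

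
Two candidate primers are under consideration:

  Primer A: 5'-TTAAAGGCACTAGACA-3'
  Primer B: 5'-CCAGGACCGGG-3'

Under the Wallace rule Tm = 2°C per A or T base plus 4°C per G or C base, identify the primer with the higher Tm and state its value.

Primer A, 44°C

Primer A: A+T=10, G+C=6 → Tm = 2(10)+4(6) = 44°C
Primer B: A+T=2, G+C=9 → Tm = 2(2)+4(9) = 40°C
44°C vs 40°C → primer A is higher.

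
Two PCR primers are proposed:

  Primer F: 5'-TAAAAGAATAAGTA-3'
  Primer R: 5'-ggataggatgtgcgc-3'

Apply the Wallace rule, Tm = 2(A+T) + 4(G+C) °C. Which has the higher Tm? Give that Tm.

Primer F: A+T=12, G+C=2 → Tm = 2(12)+4(2) = 32°C
Primer R: A+T=6, G+C=9 → Tm = 2(6)+4(9) = 48°C
32°C vs 48°C → primer R is higher.

Primer R, 48°C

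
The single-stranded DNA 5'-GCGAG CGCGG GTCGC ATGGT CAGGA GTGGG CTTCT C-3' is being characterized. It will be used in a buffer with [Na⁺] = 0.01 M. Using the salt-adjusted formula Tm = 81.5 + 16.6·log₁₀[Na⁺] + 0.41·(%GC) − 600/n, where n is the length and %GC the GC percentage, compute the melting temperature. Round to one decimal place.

60.1°C

Length n = 36. Scanning the sequence gives T=7, C=9, A=4, G=16.
G+C = 25, so %GC = 25/36 × 100 = 69.444%
Salt term: 16.6 × (-2) = -33.2
GC term: 0.41 × 69.444 = 28.472; length term: −600/36 = −16.667
Tm = 81.5 + (-33.2) + 28.472 − 16.667 = 60.105 → 60.1°C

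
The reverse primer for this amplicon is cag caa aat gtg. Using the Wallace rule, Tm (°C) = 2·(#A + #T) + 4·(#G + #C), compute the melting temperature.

34°C

Scanning the sequence gives C=2, T=2, A=5, G=3.
So N_AT = 7 and N_GC = 5.
Tm = 4·5 + 2·7 = 20 + 14 = 34°C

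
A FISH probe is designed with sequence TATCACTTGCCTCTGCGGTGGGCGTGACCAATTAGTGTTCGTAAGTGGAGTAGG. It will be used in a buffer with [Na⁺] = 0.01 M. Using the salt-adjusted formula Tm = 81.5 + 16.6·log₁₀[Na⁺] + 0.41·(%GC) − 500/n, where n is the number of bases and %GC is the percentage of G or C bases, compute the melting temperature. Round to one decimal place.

Length n = 54. Counting bases: T=16, C=10, G=18, A=10
G+C = 28, so %GC = 28/54 × 100 = 51.852%
Salt term: 16.6 × (-2) = -33.2
GC term: 0.41 × 51.852 = 21.259; length term: −500/54 = −9.259
Tm = 81.5 + (-33.2) + 21.259 − 9.259 = 60.3 → 60.3°C

60.3°C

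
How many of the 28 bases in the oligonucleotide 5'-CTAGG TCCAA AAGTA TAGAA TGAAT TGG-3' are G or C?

Base counts: C=3, T=7, G=7, A=11
G+C = 7 + 3 = 10

10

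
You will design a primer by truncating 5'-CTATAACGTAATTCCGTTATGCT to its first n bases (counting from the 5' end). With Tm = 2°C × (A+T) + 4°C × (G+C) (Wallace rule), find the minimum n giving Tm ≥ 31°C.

n = 13

First 12 bases: CTATAACGTAAT → Tm = 30°C (< 31°C)
First 13 bases: CTATAACGTAATT → Tm = 32°C (≥ 31°C)
Since every base adds ≥2°C, Tm only increases with n, so the threshold is first crossed at n = 13.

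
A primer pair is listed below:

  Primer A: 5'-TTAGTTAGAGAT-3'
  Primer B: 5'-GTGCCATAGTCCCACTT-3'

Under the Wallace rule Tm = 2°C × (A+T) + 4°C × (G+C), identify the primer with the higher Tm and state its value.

Primer B, 52°C

Primer A: A+T=9, G+C=3 → Tm = 2(9)+4(3) = 30°C
Primer B: A+T=8, G+C=9 → Tm = 2(8)+4(9) = 52°C
30°C vs 52°C → primer B is higher.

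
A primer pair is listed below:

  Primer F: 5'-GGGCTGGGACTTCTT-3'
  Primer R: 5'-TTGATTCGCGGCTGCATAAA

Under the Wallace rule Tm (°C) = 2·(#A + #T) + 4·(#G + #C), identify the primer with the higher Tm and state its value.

Primer F: A+T=6, G+C=9 → Tm = 2(6)+4(9) = 48°C
Primer R: A+T=11, G+C=9 → Tm = 2(11)+4(9) = 58°C
48°C vs 58°C → primer R is higher.

Primer R, 58°C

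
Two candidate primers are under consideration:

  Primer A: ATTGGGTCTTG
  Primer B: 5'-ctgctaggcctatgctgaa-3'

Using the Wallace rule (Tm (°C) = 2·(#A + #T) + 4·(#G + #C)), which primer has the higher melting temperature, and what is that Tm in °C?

Primer B, 58°C

Primer A: A+T=6, G+C=5 → Tm = 2(6)+4(5) = 32°C
Primer B: A+T=9, G+C=10 → Tm = 2(9)+4(10) = 58°C
32°C vs 58°C → primer B is higher.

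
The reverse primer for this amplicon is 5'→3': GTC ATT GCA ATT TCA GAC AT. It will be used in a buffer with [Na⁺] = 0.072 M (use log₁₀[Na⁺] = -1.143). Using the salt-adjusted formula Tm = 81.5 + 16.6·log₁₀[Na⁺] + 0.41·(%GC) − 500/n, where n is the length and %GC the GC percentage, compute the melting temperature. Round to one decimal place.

Length n = 20. T=7, G=3, A=6, C=4
G+C = 7, so %GC = 7/20 × 100 = 35%
Salt term: 16.6 × (-1.143) = -18.974
GC term: 0.41 × 35 = 14.35; length term: −500/20 = −25
Tm = 81.5 + (-18.974) + 14.35 − 25 = 51.876 → 51.9°C

51.9°C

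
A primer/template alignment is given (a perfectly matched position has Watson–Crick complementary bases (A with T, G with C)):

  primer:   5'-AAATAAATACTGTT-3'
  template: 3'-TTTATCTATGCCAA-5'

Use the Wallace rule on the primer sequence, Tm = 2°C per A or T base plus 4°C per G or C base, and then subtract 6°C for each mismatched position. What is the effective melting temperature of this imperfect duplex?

20°C

Primer base counts: A=7, T=5, G=1, C=1 → A+T=12, G+C=2
Perfect-match Tm = 2(12) + 4(2) = 24 + 8 = 32°C
Mismatches (positions where the bases are not complementary): 2 (at positions 6, 11)
Effective Tm = 32 − 2×6 = 32 − 12 = 20°C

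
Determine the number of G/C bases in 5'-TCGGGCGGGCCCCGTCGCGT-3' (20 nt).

Scanning the sequence gives T=3, G=9, A=0, C=8.
Total G or C: 9 + 8 = 17

17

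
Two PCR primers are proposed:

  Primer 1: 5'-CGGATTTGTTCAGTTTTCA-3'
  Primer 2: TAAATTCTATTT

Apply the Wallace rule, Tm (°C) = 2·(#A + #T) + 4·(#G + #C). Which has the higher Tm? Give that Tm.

Primer 1, 52°C

Primer 1: A+T=12, G+C=7 → Tm = 2(12)+4(7) = 52°C
Primer 2: A+T=11, G+C=1 → Tm = 2(11)+4(1) = 26°C
52°C vs 26°C → primer 1 is higher.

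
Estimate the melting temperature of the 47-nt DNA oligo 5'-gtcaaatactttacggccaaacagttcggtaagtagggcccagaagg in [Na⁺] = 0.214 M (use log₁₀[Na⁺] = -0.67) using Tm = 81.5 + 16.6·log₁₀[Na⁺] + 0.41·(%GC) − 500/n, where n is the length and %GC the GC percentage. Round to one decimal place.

Length n = 47. T=9, A=15, G=13, C=10
G+C = 23, so %GC = 23/47 × 100 = 48.936%
Salt term: 16.6 × (-0.67) = -11.122
GC term: 0.41 × 48.936 = 20.064; length term: −500/47 = −10.638
Tm = 81.5 + (-11.122) + 20.064 − 10.638 = 79.804 → 79.8°C

79.8°C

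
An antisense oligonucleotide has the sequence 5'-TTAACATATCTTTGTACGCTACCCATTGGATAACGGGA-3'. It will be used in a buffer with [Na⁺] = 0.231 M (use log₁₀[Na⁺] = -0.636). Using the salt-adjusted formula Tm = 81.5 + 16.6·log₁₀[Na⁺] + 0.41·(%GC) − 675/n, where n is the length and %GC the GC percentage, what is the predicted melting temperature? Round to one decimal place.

69.4°C

Length n = 38. Counting bases: T=12, A=11, C=8, G=7
G+C = 15, so %GC = 15/38 × 100 = 39.474%
Salt term: 16.6 × (-0.636) = -10.558
GC term: 0.41 × 39.474 = 16.184; length term: −675/38 = −17.763
Tm = 81.5 + (-10.558) + 16.184 − 17.763 = 69.363 → 69.4°C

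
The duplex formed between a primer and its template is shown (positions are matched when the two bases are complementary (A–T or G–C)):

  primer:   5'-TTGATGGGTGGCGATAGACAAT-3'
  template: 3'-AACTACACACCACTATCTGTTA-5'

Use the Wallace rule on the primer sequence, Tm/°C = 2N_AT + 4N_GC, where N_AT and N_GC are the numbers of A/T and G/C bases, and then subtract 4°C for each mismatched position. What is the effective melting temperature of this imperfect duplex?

56°C

Primer base counts: A=6, T=6, G=8, C=2 → A+T=12, G+C=10
Perfect-match Tm = 2(12) + 4(10) = 24 + 40 = 64°C
Mismatches (positions where the bases are not complementary): 2 (at positions 7, 12)
Effective Tm = 64 − 2×4 = 64 − 8 = 56°C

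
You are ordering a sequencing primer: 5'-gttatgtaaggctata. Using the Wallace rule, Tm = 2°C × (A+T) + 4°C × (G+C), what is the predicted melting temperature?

Scanning the sequence gives T=6, C=1, A=5, G=4.
So N_AT = 11 and N_GC = 5.
Tm = 4·5 + 2·11 = 20 + 22 = 42°C

42°C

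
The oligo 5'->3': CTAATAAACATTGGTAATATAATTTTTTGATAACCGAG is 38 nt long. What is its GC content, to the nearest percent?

24%

Scanning the sequence gives G=5, C=4, T=14, A=15.
G+C = 5 + 4 = 9 out of 38 bases
%GC = 9/38 × 100 = 23.68% ≈ 24%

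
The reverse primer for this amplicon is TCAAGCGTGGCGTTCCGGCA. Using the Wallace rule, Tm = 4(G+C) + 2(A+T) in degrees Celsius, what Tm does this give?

C=6, T=4, G=7, A=3
So N_AT = 7 and N_GC = 13.
Tm = 2(7) + 4(13) = 14 + 52 = 66°C

66°C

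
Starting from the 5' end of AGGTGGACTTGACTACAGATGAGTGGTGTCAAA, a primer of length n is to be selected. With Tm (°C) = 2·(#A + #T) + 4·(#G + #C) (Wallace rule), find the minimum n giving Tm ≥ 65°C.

n = 23

First 22 bases: AGGTGGACTTGACTACAGATGA → Tm = 64°C (< 65°C)
First 23 bases: AGGTGGACTTGACTACAGATGAG → Tm = 68°C (≥ 65°C)
Each additional base adds 2°C (A/T) or 4°C (G/C), so Tm is non-decreasing in n; n = 23 is the first length to reach 65°C.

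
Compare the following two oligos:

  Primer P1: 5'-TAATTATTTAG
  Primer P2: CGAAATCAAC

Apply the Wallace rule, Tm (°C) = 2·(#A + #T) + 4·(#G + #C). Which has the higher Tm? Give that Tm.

Primer P2, 28°C

Primer P1: A+T=10, G+C=1 → Tm = 2(10)+4(1) = 24°C
Primer P2: A+T=6, G+C=4 → Tm = 2(6)+4(4) = 28°C
24°C vs 28°C → primer P2 is higher.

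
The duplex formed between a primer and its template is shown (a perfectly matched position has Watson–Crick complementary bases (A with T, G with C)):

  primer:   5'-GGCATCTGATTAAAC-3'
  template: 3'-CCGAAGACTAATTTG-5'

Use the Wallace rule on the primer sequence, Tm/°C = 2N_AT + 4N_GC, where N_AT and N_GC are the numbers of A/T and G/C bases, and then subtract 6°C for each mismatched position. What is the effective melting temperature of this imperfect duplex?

36°C

Primer base counts: A=5, T=4, G=3, C=3 → A+T=9, G+C=6
Perfect-match Tm = 2(9) + 4(6) = 18 + 24 = 42°C
Mismatches (positions where the bases are not complementary): 1 (at position 4)
Effective Tm = 42 − 1×6 = 42 − 6 = 36°C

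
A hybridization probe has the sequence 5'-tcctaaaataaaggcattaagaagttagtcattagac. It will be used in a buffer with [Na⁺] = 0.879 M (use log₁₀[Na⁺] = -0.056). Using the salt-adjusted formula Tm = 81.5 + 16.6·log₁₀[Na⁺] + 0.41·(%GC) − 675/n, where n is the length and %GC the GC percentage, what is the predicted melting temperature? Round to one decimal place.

74.5°C

Length n = 37. Scanning the sequence gives C=5, T=10, G=6, A=16.
G+C = 11, so %GC = 11/37 × 100 = 29.73%
Salt term: 16.6 × (-0.056) = -0.93
GC term: 0.41 × 29.73 = 12.189; length term: −675/37 = −18.243
Tm = 81.5 + (-0.93) + 12.189 − 18.243 = 74.516 → 74.5°C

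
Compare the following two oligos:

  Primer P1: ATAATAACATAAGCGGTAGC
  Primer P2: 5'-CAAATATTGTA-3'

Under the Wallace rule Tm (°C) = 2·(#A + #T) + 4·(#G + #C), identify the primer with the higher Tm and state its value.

Primer P1, 54°C

Primer P1: A+T=13, G+C=7 → Tm = 2(13)+4(7) = 54°C
Primer P2: A+T=9, G+C=2 → Tm = 2(9)+4(2) = 26°C
54°C vs 26°C → primer P1 is higher.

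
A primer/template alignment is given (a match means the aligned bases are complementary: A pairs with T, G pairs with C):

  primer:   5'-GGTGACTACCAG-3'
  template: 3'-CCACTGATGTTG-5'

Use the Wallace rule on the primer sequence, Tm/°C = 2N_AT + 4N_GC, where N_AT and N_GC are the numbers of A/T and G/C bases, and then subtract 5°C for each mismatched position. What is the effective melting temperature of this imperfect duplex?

28°C

Primer base counts: A=3, T=2, G=4, C=3 → A+T=5, G+C=7
Perfect-match Tm = 2(5) + 4(7) = 10 + 28 = 38°C
Mismatches (positions where the bases are not complementary): 2 (at positions 10, 12)
Effective Tm = 38 − 2×5 = 38 − 10 = 28°C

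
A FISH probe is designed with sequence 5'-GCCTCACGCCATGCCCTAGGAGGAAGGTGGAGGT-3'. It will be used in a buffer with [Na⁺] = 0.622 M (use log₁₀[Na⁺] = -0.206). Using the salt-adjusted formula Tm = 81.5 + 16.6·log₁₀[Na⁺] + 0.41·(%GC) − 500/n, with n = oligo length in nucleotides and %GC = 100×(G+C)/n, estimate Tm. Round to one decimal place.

Length n = 34. Scanning the sequence gives C=9, T=5, A=7, G=13.
G+C = 22, so %GC = 22/34 × 100 = 64.706%
Salt term: 16.6 × (-0.206) = -3.42
GC term: 0.41 × 64.706 = 26.529; length term: −500/34 = −14.706
Tm = 81.5 + (-3.42) + 26.529 − 14.706 = 89.903 → 89.9°C

89.9°C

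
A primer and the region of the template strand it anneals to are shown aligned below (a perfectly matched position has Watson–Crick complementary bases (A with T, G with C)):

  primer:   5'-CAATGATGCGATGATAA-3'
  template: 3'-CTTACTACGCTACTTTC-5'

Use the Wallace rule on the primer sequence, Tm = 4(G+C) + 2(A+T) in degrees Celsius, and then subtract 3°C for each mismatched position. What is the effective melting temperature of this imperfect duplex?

37°C

Primer base counts: A=7, T=4, G=4, C=2 → A+T=11, G+C=6
Perfect-match Tm = 2(11) + 4(6) = 22 + 24 = 46°C
Mismatches (positions where the bases are not complementary): 3 (at positions 1, 15, 17)
Effective Tm = 46 − 3×3 = 46 − 9 = 37°C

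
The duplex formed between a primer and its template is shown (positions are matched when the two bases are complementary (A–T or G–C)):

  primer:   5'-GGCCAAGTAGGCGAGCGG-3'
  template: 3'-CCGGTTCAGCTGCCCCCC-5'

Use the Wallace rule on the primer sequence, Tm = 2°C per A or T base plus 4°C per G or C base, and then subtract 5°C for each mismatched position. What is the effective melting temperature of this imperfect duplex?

Primer base counts: A=4, T=1, G=9, C=4 → A+T=5, G+C=13
Perfect-match Tm = 2(5) + 4(13) = 10 + 52 = 62°C
Mismatches (positions where the bases are not complementary): 4 (at positions 9, 11, 14, 16)
Effective Tm = 62 − 4×5 = 62 − 20 = 42°C

42°C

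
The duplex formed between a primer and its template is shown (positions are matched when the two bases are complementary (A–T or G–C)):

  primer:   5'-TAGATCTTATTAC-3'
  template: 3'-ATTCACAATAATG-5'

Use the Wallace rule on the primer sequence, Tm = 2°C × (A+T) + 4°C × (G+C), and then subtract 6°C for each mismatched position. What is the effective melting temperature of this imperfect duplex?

14°C

Primer base counts: A=4, T=6, G=1, C=2 → A+T=10, G+C=3
Perfect-match Tm = 2(10) + 4(3) = 20 + 12 = 32°C
Mismatches (positions where the bases are not complementary): 3 (at positions 3, 4, 6)
Effective Tm = 32 − 3×6 = 32 − 18 = 14°C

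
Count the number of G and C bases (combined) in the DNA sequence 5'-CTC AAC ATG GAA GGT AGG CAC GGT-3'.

13

Counting bases: G=8, C=5, T=4, A=7
G+C = 8 + 5 = 13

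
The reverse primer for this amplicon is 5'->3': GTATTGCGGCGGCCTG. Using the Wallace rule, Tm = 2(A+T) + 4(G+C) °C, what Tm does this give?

Counting bases: T=4, C=4, G=7, A=1
AT pairs contribute 5, GC pairs contribute 11.
Tm = 2×5 + 4×11 = 54°C

54°C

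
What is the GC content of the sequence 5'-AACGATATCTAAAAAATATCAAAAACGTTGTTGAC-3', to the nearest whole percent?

26%

T=9, A=17, G=4, C=5
G+C = 4 + 5 = 9 out of 35 bases
%GC = 9/35 × 100 = 25.71% ≈ 26%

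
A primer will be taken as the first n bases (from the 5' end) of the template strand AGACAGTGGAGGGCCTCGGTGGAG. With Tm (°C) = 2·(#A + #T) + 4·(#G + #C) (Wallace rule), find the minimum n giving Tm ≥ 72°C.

First 21 bases: AGACAGTGGAGGGCCTCGGTG → Tm = 70°C (< 72°C)
First 22 bases: AGACAGTGGAGGGCCTCGGTGG → Tm = 74°C (≥ 72°C)
Each additional base adds 2°C (A/T) or 4°C (G/C), so Tm is non-decreasing in n; n = 22 is the first length to reach 72°C.

n = 22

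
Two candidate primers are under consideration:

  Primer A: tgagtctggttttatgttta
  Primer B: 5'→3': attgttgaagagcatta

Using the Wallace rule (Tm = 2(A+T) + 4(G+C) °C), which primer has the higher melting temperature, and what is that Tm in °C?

Primer A, 52°C

Primer A: A+T=14, G+C=6 → Tm = 2(14)+4(6) = 52°C
Primer B: A+T=12, G+C=5 → Tm = 2(12)+4(5) = 44°C
52°C vs 44°C → primer A is higher.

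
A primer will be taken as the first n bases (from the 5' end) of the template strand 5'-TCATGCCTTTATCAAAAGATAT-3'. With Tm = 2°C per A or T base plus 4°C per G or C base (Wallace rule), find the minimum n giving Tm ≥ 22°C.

n = 7

First 6 bases: TCATGC → Tm = 18°C (< 22°C)
First 7 bases: TCATGCC → Tm = 22°C (≥ 22°C)
Since every base adds ≥2°C, Tm only increases with n, so the threshold is first crossed at n = 7.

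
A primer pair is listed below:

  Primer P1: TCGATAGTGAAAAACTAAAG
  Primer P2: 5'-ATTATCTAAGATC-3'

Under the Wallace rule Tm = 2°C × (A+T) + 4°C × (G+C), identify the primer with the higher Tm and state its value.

Primer P1, 52°C

Primer P1: A+T=14, G+C=6 → Tm = 2(14)+4(6) = 52°C
Primer P2: A+T=10, G+C=3 → Tm = 2(10)+4(3) = 32°C
52°C vs 32°C → primer P1 is higher.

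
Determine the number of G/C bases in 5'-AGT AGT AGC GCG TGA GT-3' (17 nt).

C=2, A=4, G=7, T=4
Total G or C: 7 + 2 = 9

9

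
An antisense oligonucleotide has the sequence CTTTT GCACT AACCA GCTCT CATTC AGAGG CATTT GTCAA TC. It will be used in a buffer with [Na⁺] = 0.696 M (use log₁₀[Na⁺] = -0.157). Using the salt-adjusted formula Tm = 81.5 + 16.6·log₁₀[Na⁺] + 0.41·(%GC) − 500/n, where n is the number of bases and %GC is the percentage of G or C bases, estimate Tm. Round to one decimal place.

84.6°C

Length n = 42. Scanning the sequence gives C=12, G=6, T=14, A=10.
G+C = 18, so %GC = 18/42 × 100 = 42.857%
Salt term: 16.6 × (-0.157) = -2.606
GC term: 0.41 × 42.857 = 17.571; length term: −500/42 = −11.905
Tm = 81.5 + (-2.606) + 17.571 − 11.905 = 84.56 → 84.6°C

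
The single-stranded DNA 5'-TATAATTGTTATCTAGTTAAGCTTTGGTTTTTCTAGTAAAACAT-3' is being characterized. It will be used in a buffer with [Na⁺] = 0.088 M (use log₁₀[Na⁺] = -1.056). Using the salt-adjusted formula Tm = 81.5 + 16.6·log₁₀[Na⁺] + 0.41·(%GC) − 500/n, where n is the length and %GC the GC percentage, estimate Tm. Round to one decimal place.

61.9°C

Length n = 44. Base counts: A=13, C=4, T=21, G=6
G+C = 10, so %GC = 10/44 × 100 = 22.727%
Salt term: 16.6 × (-1.056) = -17.53
GC term: 0.41 × 22.727 = 9.318; length term: −500/44 = −11.364
Tm = 81.5 + (-17.53) + 9.318 − 11.364 = 61.924 → 61.9°C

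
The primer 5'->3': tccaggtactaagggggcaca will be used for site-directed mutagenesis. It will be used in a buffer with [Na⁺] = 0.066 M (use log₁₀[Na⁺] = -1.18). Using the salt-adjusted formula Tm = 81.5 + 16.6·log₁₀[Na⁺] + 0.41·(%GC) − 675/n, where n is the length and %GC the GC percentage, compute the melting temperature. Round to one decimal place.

Length n = 21. Base counts: A=6, C=5, G=7, T=3
G+C = 12, so %GC = 12/21 × 100 = 57.143%
Salt term: 16.6 × (-1.18) = -19.588
GC term: 0.41 × 57.143 = 23.429; length term: −675/21 = −32.143
Tm = 81.5 + (-19.588) + 23.429 − 32.143 = 53.198 → 53.2°C

53.2°C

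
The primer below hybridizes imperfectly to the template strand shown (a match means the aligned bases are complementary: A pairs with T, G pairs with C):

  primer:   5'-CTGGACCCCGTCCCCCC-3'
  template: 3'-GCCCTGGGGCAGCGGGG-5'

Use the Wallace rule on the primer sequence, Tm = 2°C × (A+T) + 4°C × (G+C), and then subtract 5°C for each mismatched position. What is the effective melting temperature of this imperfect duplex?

Primer base counts: A=1, T=2, G=3, C=11 → A+T=3, G+C=14
Perfect-match Tm = 2(3) + 4(14) = 6 + 56 = 62°C
Mismatches (positions where the bases are not complementary): 2 (at positions 2, 13)
Effective Tm = 62 − 2×5 = 62 − 10 = 52°C

52°C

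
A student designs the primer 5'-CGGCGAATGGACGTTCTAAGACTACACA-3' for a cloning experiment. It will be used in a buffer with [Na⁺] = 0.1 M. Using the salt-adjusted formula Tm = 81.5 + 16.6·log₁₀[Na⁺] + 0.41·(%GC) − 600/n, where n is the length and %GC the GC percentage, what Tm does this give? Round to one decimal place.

64.0°C

Length n = 28. Base counts: T=5, G=7, C=7, A=9
G+C = 14, so %GC = 14/28 × 100 = 50%
Salt term: 16.6 × (-1) = -16.6
GC term: 0.41 × 50 = 20.5; length term: −600/28 = −21.429
Tm = 81.5 + (-16.6) + 20.5 − 21.429 = 63.971 → 64.0°C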